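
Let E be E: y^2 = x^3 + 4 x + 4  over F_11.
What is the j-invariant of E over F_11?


Delta = -16(4 a^3 + 27 b^2) mod 11 = 3
-1728 * (4 a)^3 = -1728 * (4*4)^3 mod 11 = 7
j = 7 * 3^(-1) mod 11 = 6

j = 6 (mod 11)


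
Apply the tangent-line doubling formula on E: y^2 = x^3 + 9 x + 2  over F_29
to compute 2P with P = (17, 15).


Doubling: s = (3 x1^2 + a) / (2 y1)
s = (3*17^2 + 9) / (2*15) mod 29 = 6
x3 = s^2 - 2 x1 mod 29 = 6^2 - 2*17 = 2
y3 = s (x1 - x3) - y1 mod 29 = 6 * (17 - 2) - 15 = 17

2P = (2, 17)


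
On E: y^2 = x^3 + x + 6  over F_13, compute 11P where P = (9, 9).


k = 11 = 1011_2 (binary, LSB first: 1101)
Double-and-add from P = (9, 9):
  bit 0 = 1: acc = O + (9, 9) = (9, 9)
  bit 1 = 1: acc = (9, 9) + (12, 11) = (4, 3)
  bit 2 = 0: acc unchanged = (4, 3)
  bit 3 = 1: acc = (4, 3) + (11, 10) = (12, 2)

11P = (12, 2)


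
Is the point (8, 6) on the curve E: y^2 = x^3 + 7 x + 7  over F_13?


Check whether y^2 = x^3 + 7 x + 7 (mod 13) for (x, y) = (8, 6).
LHS: y^2 = 6^2 mod 13 = 10
RHS: x^3 + 7 x + 7 = 8^3 + 7*8 + 7 mod 13 = 3
LHS != RHS

No, not on the curve


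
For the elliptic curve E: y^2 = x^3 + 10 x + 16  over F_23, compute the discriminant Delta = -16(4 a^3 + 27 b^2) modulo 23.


4 a^3 + 27 b^2 = 4*10^3 + 27*16^2 = 4000 + 6912 = 10912
Delta = -16 * (10912) = -174592
Delta mod 23 = 1

Delta = 1 (mod 23)


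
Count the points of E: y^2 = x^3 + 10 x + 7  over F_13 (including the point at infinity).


For each x in F_13, count y with y^2 = x^3 + 10 x + 7 mod 13:
  x = 2: RHS = 9, y in [3, 10]  -> 2 point(s)
  x = 3: RHS = 12, y in [5, 8]  -> 2 point(s)
  x = 5: RHS = 0, y in [0]  -> 1 point(s)
  x = 6: RHS = 10, y in [6, 7]  -> 2 point(s)
  x = 7: RHS = 4, y in [2, 11]  -> 2 point(s)
  x = 8: RHS = 1, y in [1, 12]  -> 2 point(s)
  x = 12: RHS = 9, y in [3, 10]  -> 2 point(s)
Affine points: 13. Add the point at infinity: total = 14.

#E(F_13) = 14


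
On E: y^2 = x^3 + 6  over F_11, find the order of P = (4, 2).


Compute successive multiples of P until we hit O:
  1P = (4, 2)
  2P = (4, 9)
  3P = O

ord(P) = 3


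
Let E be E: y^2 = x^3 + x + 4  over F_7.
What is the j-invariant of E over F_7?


Delta = -16(4 a^3 + 27 b^2) mod 7 = 3
-1728 * (4 a)^3 = -1728 * (4*1)^3 mod 7 = 1
j = 1 * 3^(-1) mod 7 = 5

j = 5 (mod 7)


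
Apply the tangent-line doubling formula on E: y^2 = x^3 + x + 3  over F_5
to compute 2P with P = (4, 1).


Doubling: s = (3 x1^2 + a) / (2 y1)
s = (3*4^2 + 1) / (2*1) mod 5 = 2
x3 = s^2 - 2 x1 mod 5 = 2^2 - 2*4 = 1
y3 = s (x1 - x3) - y1 mod 5 = 2 * (4 - 1) - 1 = 0

2P = (1, 0)


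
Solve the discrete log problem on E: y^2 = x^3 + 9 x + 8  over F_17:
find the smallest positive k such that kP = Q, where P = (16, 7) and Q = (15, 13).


Enumerate multiples of P until we hit Q = (15, 13):
  1P = (16, 7)
  2P = (1, 1)
  3P = (9, 6)
  4P = (0, 5)
  5P = (5, 5)
  6P = (15, 4)
  7P = (12, 5)
  8P = (2, 0)
  9P = (12, 12)
  10P = (15, 13)
Match found at i = 10.

k = 10


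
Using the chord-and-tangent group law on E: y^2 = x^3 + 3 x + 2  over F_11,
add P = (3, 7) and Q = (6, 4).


P != Q, so use the chord formula.
s = (y2 - y1) / (x2 - x1) = (8) / (3) mod 11 = 10
x3 = s^2 - x1 - x2 mod 11 = 10^2 - 3 - 6 = 3
y3 = s (x1 - x3) - y1 mod 11 = 10 * (3 - 3) - 7 = 4

P + Q = (3, 4)


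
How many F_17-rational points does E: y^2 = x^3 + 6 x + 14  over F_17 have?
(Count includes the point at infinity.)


For each x in F_17, count y with y^2 = x^3 + 6 x + 14 mod 17:
  x = 1: RHS = 4, y in [2, 15]  -> 2 point(s)
  x = 2: RHS = 0, y in [0]  -> 1 point(s)
  x = 3: RHS = 8, y in [5, 12]  -> 2 point(s)
  x = 4: RHS = 0, y in [0]  -> 1 point(s)
  x = 5: RHS = 16, y in [4, 13]  -> 2 point(s)
  x = 7: RHS = 8, y in [5, 12]  -> 2 point(s)
  x = 8: RHS = 13, y in [8, 9]  -> 2 point(s)
  x = 9: RHS = 15, y in [7, 10]  -> 2 point(s)
  x = 11: RHS = 0, y in [0]  -> 1 point(s)
Affine points: 15. Add the point at infinity: total = 16.

#E(F_17) = 16


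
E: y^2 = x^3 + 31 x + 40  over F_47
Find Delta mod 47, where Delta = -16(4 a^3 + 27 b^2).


4 a^3 + 27 b^2 = 4*31^3 + 27*40^2 = 119164 + 43200 = 162364
Delta = -16 * (162364) = -2597824
Delta mod 47 = 7

Delta = 7 (mod 47)


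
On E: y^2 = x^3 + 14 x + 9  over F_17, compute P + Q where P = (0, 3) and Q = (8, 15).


P != Q, so use the chord formula.
s = (y2 - y1) / (x2 - x1) = (12) / (8) mod 17 = 10
x3 = s^2 - x1 - x2 mod 17 = 10^2 - 0 - 8 = 7
y3 = s (x1 - x3) - y1 mod 17 = 10 * (0 - 7) - 3 = 12

P + Q = (7, 12)


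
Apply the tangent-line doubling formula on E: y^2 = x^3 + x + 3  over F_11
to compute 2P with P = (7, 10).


Doubling: s = (3 x1^2 + a) / (2 y1)
s = (3*7^2 + 1) / (2*10) mod 11 = 3
x3 = s^2 - 2 x1 mod 11 = 3^2 - 2*7 = 6
y3 = s (x1 - x3) - y1 mod 11 = 3 * (7 - 6) - 10 = 4

2P = (6, 4)


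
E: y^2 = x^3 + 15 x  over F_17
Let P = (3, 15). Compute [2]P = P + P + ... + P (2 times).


k = 2 = 10_2 (binary, LSB first: 01)
Double-and-add from P = (3, 15):
  bit 0 = 0: acc unchanged = O
  bit 1 = 1: acc = O + (15, 9) = (15, 9)

2P = (15, 9)


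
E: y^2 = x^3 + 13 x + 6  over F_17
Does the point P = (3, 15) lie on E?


Check whether y^2 = x^3 + 13 x + 6 (mod 17) for (x, y) = (3, 15).
LHS: y^2 = 15^2 mod 17 = 4
RHS: x^3 + 13 x + 6 = 3^3 + 13*3 + 6 mod 17 = 4
LHS = RHS

Yes, on the curve


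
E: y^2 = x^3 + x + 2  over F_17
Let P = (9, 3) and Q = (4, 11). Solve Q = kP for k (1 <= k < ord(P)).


Enumerate multiples of P until we hit Q = (4, 11):
  1P = (9, 3)
  2P = (0, 6)
  3P = (10, 3)
  4P = (15, 14)
  5P = (11, 16)
  6P = (1, 15)
  7P = (5, 8)
  8P = (12, 5)
  9P = (4, 6)
  10P = (3, 7)
  11P = (13, 11)
  12P = (16, 0)
  13P = (13, 6)
  14P = (3, 10)
  15P = (4, 11)
Match found at i = 15.

k = 15


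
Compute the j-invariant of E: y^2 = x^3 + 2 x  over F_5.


Delta = -16(4 a^3 + 27 b^2) mod 5 = 3
-1728 * (4 a)^3 = -1728 * (4*2)^3 mod 5 = 4
j = 4 * 3^(-1) mod 5 = 3

j = 3 (mod 5)


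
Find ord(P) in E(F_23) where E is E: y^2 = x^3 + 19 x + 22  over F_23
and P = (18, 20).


Compute successive multiples of P until we hit O:
  1P = (18, 20)
  2P = (5, 14)
  3P = (16, 11)
  4P = (15, 5)
  5P = (15, 18)
  6P = (16, 12)
  7P = (5, 9)
  8P = (18, 3)
  ... (continuing to 9P)
  9P = O

ord(P) = 9


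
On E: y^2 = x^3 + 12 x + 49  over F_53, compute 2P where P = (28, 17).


Doubling: s = (3 x1^2 + a) / (2 y1)
s = (3*28^2 + 12) / (2*17) mod 53 = 29
x3 = s^2 - 2 x1 mod 53 = 29^2 - 2*28 = 43
y3 = s (x1 - x3) - y1 mod 53 = 29 * (28 - 43) - 17 = 25

2P = (43, 25)


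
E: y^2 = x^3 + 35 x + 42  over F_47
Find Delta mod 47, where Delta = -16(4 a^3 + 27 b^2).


4 a^3 + 27 b^2 = 4*35^3 + 27*42^2 = 171500 + 47628 = 219128
Delta = -16 * (219128) = -3506048
Delta mod 47 = 11

Delta = 11 (mod 47)


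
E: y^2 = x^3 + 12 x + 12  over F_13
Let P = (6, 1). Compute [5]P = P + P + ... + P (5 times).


k = 5 = 101_2 (binary, LSB first: 101)
Double-and-add from P = (6, 1):
  bit 0 = 1: acc = O + (6, 1) = (6, 1)
  bit 1 = 0: acc unchanged = (6, 1)
  bit 2 = 1: acc = (6, 1) + (3, 6) = (1, 8)

5P = (1, 8)


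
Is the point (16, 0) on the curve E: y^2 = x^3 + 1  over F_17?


Check whether y^2 = x^3 + 0 x + 1 (mod 17) for (x, y) = (16, 0).
LHS: y^2 = 0^2 mod 17 = 0
RHS: x^3 + 0 x + 1 = 16^3 + 0*16 + 1 mod 17 = 0
LHS = RHS

Yes, on the curve


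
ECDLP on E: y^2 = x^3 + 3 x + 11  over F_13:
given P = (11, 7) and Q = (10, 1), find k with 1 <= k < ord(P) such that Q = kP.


Enumerate multiples of P until we hit Q = (10, 1):
  1P = (11, 7)
  2P = (8, 12)
  3P = (4, 3)
  4P = (10, 1)
Match found at i = 4.

k = 4


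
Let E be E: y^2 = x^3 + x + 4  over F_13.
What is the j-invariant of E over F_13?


Delta = -16(4 a^3 + 27 b^2) mod 13 = 5
-1728 * (4 a)^3 = -1728 * (4*1)^3 mod 13 = 12
j = 12 * 5^(-1) mod 13 = 5

j = 5 (mod 13)


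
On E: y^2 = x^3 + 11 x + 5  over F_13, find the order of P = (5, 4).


Compute successive multiples of P until we hit O:
  1P = (5, 4)
  2P = (4, 10)
  3P = (1, 11)
  4P = (6, 1)
  5P = (11, 1)
  6P = (7, 10)
  7P = (10, 7)
  8P = (2, 3)
  ... (continuing to 20P)
  20P = O

ord(P) = 20


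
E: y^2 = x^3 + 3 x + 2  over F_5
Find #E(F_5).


For each x in F_5, count y with y^2 = x^3 + 3 x + 2 mod 5:
  x = 1: RHS = 1, y in [1, 4]  -> 2 point(s)
  x = 2: RHS = 1, y in [1, 4]  -> 2 point(s)
Affine points: 4. Add the point at infinity: total = 5.

#E(F_5) = 5


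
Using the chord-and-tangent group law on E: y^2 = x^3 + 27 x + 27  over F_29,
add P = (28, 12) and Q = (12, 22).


P != Q, so use the chord formula.
s = (y2 - y1) / (x2 - x1) = (10) / (13) mod 29 = 3
x3 = s^2 - x1 - x2 mod 29 = 3^2 - 28 - 12 = 27
y3 = s (x1 - x3) - y1 mod 29 = 3 * (28 - 27) - 12 = 20

P + Q = (27, 20)


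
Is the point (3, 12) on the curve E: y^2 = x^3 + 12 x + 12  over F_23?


Check whether y^2 = x^3 + 12 x + 12 (mod 23) for (x, y) = (3, 12).
LHS: y^2 = 12^2 mod 23 = 6
RHS: x^3 + 12 x + 12 = 3^3 + 12*3 + 12 mod 23 = 6
LHS = RHS

Yes, on the curve


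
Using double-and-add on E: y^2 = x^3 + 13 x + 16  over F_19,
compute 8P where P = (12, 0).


k = 8 = 1000_2 (binary, LSB first: 0001)
Double-and-add from P = (12, 0):
  bit 0 = 0: acc unchanged = O
  bit 1 = 0: acc unchanged = O
  bit 2 = 0: acc unchanged = O
  bit 3 = 1: acc = O + O = O

8P = O


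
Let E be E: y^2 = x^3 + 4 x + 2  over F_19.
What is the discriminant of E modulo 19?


4 a^3 + 27 b^2 = 4*4^3 + 27*2^2 = 256 + 108 = 364
Delta = -16 * (364) = -5824
Delta mod 19 = 9

Delta = 9 (mod 19)


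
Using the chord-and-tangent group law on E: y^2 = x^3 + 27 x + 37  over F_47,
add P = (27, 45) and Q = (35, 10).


P != Q, so use the chord formula.
s = (y2 - y1) / (x2 - x1) = (12) / (8) mod 47 = 25
x3 = s^2 - x1 - x2 mod 47 = 25^2 - 27 - 35 = 46
y3 = s (x1 - x3) - y1 mod 47 = 25 * (27 - 46) - 45 = 44

P + Q = (46, 44)


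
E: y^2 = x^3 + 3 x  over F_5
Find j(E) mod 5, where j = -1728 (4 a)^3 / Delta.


Delta = -16(4 a^3 + 27 b^2) mod 5 = 2
-1728 * (4 a)^3 = -1728 * (4*3)^3 mod 5 = 1
j = 1 * 2^(-1) mod 5 = 3

j = 3 (mod 5)


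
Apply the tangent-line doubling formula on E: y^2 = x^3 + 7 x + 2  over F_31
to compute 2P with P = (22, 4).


Doubling: s = (3 x1^2 + a) / (2 y1)
s = (3*22^2 + 7) / (2*4) mod 31 = 8
x3 = s^2 - 2 x1 mod 31 = 8^2 - 2*22 = 20
y3 = s (x1 - x3) - y1 mod 31 = 8 * (22 - 20) - 4 = 12

2P = (20, 12)


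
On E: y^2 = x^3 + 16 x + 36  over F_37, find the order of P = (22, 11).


Compute successive multiples of P until we hit O:
  1P = (22, 11)
  2P = (4, 33)
  3P = (23, 19)
  4P = (19, 13)
  5P = (17, 35)
  6P = (24, 6)
  7P = (25, 15)
  8P = (0, 6)
  ... (continuing to 46P)
  46P = O

ord(P) = 46


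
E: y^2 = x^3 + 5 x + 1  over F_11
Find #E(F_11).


For each x in F_11, count y with y^2 = x^3 + 5 x + 1 mod 11:
  x = 0: RHS = 1, y in [1, 10]  -> 2 point(s)
  x = 6: RHS = 5, y in [4, 7]  -> 2 point(s)
  x = 7: RHS = 5, y in [4, 7]  -> 2 point(s)
  x = 8: RHS = 3, y in [5, 6]  -> 2 point(s)
  x = 9: RHS = 5, y in [4, 7]  -> 2 point(s)
Affine points: 10. Add the point at infinity: total = 11.

#E(F_11) = 11


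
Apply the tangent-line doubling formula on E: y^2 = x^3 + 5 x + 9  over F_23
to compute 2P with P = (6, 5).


Doubling: s = (3 x1^2 + a) / (2 y1)
s = (3*6^2 + 5) / (2*5) mod 23 = 9
x3 = s^2 - 2 x1 mod 23 = 9^2 - 2*6 = 0
y3 = s (x1 - x3) - y1 mod 23 = 9 * (6 - 0) - 5 = 3

2P = (0, 3)


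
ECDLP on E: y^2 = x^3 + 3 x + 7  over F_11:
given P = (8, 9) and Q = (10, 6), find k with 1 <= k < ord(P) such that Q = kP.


Enumerate multiples of P until we hit Q = (10, 6):
  1P = (8, 9)
  2P = (10, 6)
Match found at i = 2.

k = 2


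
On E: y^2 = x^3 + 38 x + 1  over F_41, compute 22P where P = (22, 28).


k = 22 = 10110_2 (binary, LSB first: 01101)
Double-and-add from P = (22, 28):
  bit 0 = 0: acc unchanged = O
  bit 1 = 1: acc = O + (15, 25) = (15, 25)
  bit 2 = 1: acc = (15, 25) + (1, 9) = (33, 13)
  bit 3 = 0: acc unchanged = (33, 13)
  bit 4 = 1: acc = (33, 13) + (35, 7) = (23, 39)

22P = (23, 39)


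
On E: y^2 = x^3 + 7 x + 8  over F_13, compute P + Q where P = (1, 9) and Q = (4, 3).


P != Q, so use the chord formula.
s = (y2 - y1) / (x2 - x1) = (7) / (3) mod 13 = 11
x3 = s^2 - x1 - x2 mod 13 = 11^2 - 1 - 4 = 12
y3 = s (x1 - x3) - y1 mod 13 = 11 * (1 - 12) - 9 = 0

P + Q = (12, 0)


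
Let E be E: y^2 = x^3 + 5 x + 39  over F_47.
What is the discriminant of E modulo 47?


4 a^3 + 27 b^2 = 4*5^3 + 27*39^2 = 500 + 41067 = 41567
Delta = -16 * (41567) = -665072
Delta mod 47 = 25

Delta = 25 (mod 47)


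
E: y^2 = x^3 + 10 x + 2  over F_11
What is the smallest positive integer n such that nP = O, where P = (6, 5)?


Compute successive multiples of P until we hit O:
  1P = (6, 5)
  2P = (8, 0)
  3P = (6, 6)
  4P = O

ord(P) = 4


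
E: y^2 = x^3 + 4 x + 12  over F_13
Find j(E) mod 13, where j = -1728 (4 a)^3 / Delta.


Delta = -16(4 a^3 + 27 b^2) mod 13 = 9
-1728 * (4 a)^3 = -1728 * (4*4)^3 mod 13 = 1
j = 1 * 9^(-1) mod 13 = 3

j = 3 (mod 13)


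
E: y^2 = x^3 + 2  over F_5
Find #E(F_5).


For each x in F_5, count y with y^2 = x^3 + 0 x + 2 mod 5:
  x = 2: RHS = 0, y in [0]  -> 1 point(s)
  x = 3: RHS = 4, y in [2, 3]  -> 2 point(s)
  x = 4: RHS = 1, y in [1, 4]  -> 2 point(s)
Affine points: 5. Add the point at infinity: total = 6.

#E(F_5) = 6


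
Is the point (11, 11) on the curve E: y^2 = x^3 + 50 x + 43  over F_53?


Check whether y^2 = x^3 + 50 x + 43 (mod 53) for (x, y) = (11, 11).
LHS: y^2 = 11^2 mod 53 = 15
RHS: x^3 + 50 x + 43 = 11^3 + 50*11 + 43 mod 53 = 16
LHS != RHS

No, not on the curve


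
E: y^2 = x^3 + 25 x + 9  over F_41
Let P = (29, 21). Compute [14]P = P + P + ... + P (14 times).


k = 14 = 1110_2 (binary, LSB first: 0111)
Double-and-add from P = (29, 21):
  bit 0 = 0: acc unchanged = O
  bit 1 = 1: acc = O + (19, 39) = (19, 39)
  bit 2 = 1: acc = (19, 39) + (21, 23) = (24, 1)
  bit 3 = 1: acc = (24, 1) + (0, 38) = (25, 33)

14P = (25, 33)


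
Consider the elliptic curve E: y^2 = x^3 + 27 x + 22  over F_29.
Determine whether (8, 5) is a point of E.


Check whether y^2 = x^3 + 27 x + 22 (mod 29) for (x, y) = (8, 5).
LHS: y^2 = 5^2 mod 29 = 25
RHS: x^3 + 27 x + 22 = 8^3 + 27*8 + 22 mod 29 = 25
LHS = RHS

Yes, on the curve


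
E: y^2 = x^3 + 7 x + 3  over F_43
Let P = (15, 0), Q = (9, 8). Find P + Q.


P != Q, so use the chord formula.
s = (y2 - y1) / (x2 - x1) = (8) / (37) mod 43 = 13
x3 = s^2 - x1 - x2 mod 43 = 13^2 - 15 - 9 = 16
y3 = s (x1 - x3) - y1 mod 43 = 13 * (15 - 16) - 0 = 30

P + Q = (16, 30)


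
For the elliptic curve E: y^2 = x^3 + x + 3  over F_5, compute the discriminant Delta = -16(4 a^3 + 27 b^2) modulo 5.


4 a^3 + 27 b^2 = 4*1^3 + 27*3^2 = 4 + 243 = 247
Delta = -16 * (247) = -3952
Delta mod 5 = 3

Delta = 3 (mod 5)


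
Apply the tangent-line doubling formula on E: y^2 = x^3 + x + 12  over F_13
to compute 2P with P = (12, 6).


Doubling: s = (3 x1^2 + a) / (2 y1)
s = (3*12^2 + 1) / (2*6) mod 13 = 9
x3 = s^2 - 2 x1 mod 13 = 9^2 - 2*12 = 5
y3 = s (x1 - x3) - y1 mod 13 = 9 * (12 - 5) - 6 = 5

2P = (5, 5)


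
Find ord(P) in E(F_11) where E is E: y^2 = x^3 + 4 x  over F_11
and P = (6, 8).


Compute successive multiples of P until we hit O:
  1P = (6, 8)
  2P = (4, 6)
  3P = (2, 7)
  4P = (1, 7)
  5P = (8, 7)
  6P = (0, 0)
  7P = (8, 4)
  8P = (1, 4)
  ... (continuing to 12P)
  12P = O

ord(P) = 12


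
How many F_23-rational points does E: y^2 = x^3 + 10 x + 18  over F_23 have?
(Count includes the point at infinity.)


For each x in F_23, count y with y^2 = x^3 + 10 x + 18 mod 23:
  x = 0: RHS = 18, y in [8, 15]  -> 2 point(s)
  x = 1: RHS = 6, y in [11, 12]  -> 2 point(s)
  x = 2: RHS = 0, y in [0]  -> 1 point(s)
  x = 3: RHS = 6, y in [11, 12]  -> 2 point(s)
  x = 5: RHS = 9, y in [3, 20]  -> 2 point(s)
  x = 6: RHS = 18, y in [8, 15]  -> 2 point(s)
  x = 8: RHS = 12, y in [9, 14]  -> 2 point(s)
  x = 9: RHS = 9, y in [3, 20]  -> 2 point(s)
  x = 12: RHS = 3, y in [7, 16]  -> 2 point(s)
  x = 14: RHS = 4, y in [2, 21]  -> 2 point(s)
  x = 15: RHS = 1, y in [1, 22]  -> 2 point(s)
  x = 17: RHS = 18, y in [8, 15]  -> 2 point(s)
  x = 18: RHS = 4, y in [2, 21]  -> 2 point(s)
  x = 19: RHS = 6, y in [11, 12]  -> 2 point(s)
  x = 21: RHS = 13, y in [6, 17]  -> 2 point(s)
Affine points: 29. Add the point at infinity: total = 30.

#E(F_23) = 30


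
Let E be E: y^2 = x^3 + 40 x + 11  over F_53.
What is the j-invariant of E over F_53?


Delta = -16(4 a^3 + 27 b^2) mod 53 = 38
-1728 * (4 a)^3 = -1728 * (4*40)^3 mod 53 = 21
j = 21 * 38^(-1) mod 53 = 41

j = 41 (mod 53)


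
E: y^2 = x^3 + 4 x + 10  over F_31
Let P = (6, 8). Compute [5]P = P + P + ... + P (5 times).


k = 5 = 101_2 (binary, LSB first: 101)
Double-and-add from P = (6, 8):
  bit 0 = 1: acc = O + (6, 8) = (6, 8)
  bit 1 = 0: acc unchanged = (6, 8)
  bit 2 = 1: acc = (6, 8) + (6, 8) = (6, 23)

5P = (6, 23)


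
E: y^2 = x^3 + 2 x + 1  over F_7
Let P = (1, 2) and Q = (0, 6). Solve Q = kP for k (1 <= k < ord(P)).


Enumerate multiples of P until we hit Q = (0, 6):
  1P = (1, 2)
  2P = (0, 1)
  3P = (0, 6)
Match found at i = 3.

k = 3


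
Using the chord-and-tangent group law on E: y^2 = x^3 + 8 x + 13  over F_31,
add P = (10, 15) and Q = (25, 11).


P != Q, so use the chord formula.
s = (y2 - y1) / (x2 - x1) = (27) / (15) mod 31 = 8
x3 = s^2 - x1 - x2 mod 31 = 8^2 - 10 - 25 = 29
y3 = s (x1 - x3) - y1 mod 31 = 8 * (10 - 29) - 15 = 19

P + Q = (29, 19)


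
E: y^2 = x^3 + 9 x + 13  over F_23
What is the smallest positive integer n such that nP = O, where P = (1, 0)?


Compute successive multiples of P until we hit O:
  1P = (1, 0)
  2P = O

ord(P) = 2


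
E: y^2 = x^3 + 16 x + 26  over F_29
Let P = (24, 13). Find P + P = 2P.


Doubling: s = (3 x1^2 + a) / (2 y1)
s = (3*24^2 + 16) / (2*13) mod 29 = 18
x3 = s^2 - 2 x1 mod 29 = 18^2 - 2*24 = 15
y3 = s (x1 - x3) - y1 mod 29 = 18 * (24 - 15) - 13 = 4

2P = (15, 4)


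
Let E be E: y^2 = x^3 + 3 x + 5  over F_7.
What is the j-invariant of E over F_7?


Delta = -16(4 a^3 + 27 b^2) mod 7 = 2
-1728 * (4 a)^3 = -1728 * (4*3)^3 mod 7 = 6
j = 6 * 2^(-1) mod 7 = 3

j = 3 (mod 7)


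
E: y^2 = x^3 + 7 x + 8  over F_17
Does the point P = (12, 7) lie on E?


Check whether y^2 = x^3 + 7 x + 8 (mod 17) for (x, y) = (12, 7).
LHS: y^2 = 7^2 mod 17 = 15
RHS: x^3 + 7 x + 8 = 12^3 + 7*12 + 8 mod 17 = 1
LHS != RHS

No, not on the curve


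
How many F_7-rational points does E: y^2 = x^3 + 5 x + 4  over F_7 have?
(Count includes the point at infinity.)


For each x in F_7, count y with y^2 = x^3 + 5 x + 4 mod 7:
  x = 0: RHS = 4, y in [2, 5]  -> 2 point(s)
  x = 2: RHS = 1, y in [1, 6]  -> 2 point(s)
  x = 3: RHS = 4, y in [2, 5]  -> 2 point(s)
  x = 4: RHS = 4, y in [2, 5]  -> 2 point(s)
  x = 5: RHS = 0, y in [0]  -> 1 point(s)
Affine points: 9. Add the point at infinity: total = 10.

#E(F_7) = 10


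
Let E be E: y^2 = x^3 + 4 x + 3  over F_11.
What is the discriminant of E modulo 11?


4 a^3 + 27 b^2 = 4*4^3 + 27*3^2 = 256 + 243 = 499
Delta = -16 * (499) = -7984
Delta mod 11 = 2

Delta = 2 (mod 11)


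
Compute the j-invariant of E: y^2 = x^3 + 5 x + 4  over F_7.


Delta = -16(4 a^3 + 27 b^2) mod 7 = 5
-1728 * (4 a)^3 = -1728 * (4*5)^3 mod 7 = 6
j = 6 * 5^(-1) mod 7 = 4

j = 4 (mod 7)


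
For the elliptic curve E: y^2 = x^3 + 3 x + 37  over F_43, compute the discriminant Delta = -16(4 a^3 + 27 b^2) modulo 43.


4 a^3 + 27 b^2 = 4*3^3 + 27*37^2 = 108 + 36963 = 37071
Delta = -16 * (37071) = -593136
Delta mod 43 = 6

Delta = 6 (mod 43)


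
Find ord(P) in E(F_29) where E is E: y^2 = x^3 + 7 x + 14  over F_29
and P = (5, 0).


Compute successive multiples of P until we hit O:
  1P = (5, 0)
  2P = O

ord(P) = 2


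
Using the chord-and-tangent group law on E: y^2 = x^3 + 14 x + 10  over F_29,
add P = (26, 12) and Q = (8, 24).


P != Q, so use the chord formula.
s = (y2 - y1) / (x2 - x1) = (12) / (11) mod 29 = 9
x3 = s^2 - x1 - x2 mod 29 = 9^2 - 26 - 8 = 18
y3 = s (x1 - x3) - y1 mod 29 = 9 * (26 - 18) - 12 = 2

P + Q = (18, 2)


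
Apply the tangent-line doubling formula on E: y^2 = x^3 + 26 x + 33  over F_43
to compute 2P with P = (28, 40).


Doubling: s = (3 x1^2 + a) / (2 y1)
s = (3*28^2 + 26) / (2*40) mod 43 = 5
x3 = s^2 - 2 x1 mod 43 = 5^2 - 2*28 = 12
y3 = s (x1 - x3) - y1 mod 43 = 5 * (28 - 12) - 40 = 40

2P = (12, 40)


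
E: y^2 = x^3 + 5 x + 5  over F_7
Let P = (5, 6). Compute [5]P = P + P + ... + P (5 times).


k = 5 = 101_2 (binary, LSB first: 101)
Double-and-add from P = (5, 6):
  bit 0 = 1: acc = O + (5, 6) = (5, 6)
  bit 1 = 0: acc unchanged = (5, 6)
  bit 2 = 1: acc = (5, 6) + (2, 3) = (1, 5)

5P = (1, 5)


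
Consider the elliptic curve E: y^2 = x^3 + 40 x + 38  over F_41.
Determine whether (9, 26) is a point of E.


Check whether y^2 = x^3 + 40 x + 38 (mod 41) for (x, y) = (9, 26).
LHS: y^2 = 26^2 mod 41 = 20
RHS: x^3 + 40 x + 38 = 9^3 + 40*9 + 38 mod 41 = 20
LHS = RHS

Yes, on the curve


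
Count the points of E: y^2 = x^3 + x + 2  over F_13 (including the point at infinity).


For each x in F_13, count y with y^2 = x^3 + 1 x + 2 mod 13:
  x = 1: RHS = 4, y in [2, 11]  -> 2 point(s)
  x = 2: RHS = 12, y in [5, 8]  -> 2 point(s)
  x = 6: RHS = 3, y in [4, 9]  -> 2 point(s)
  x = 7: RHS = 1, y in [1, 12]  -> 2 point(s)
  x = 9: RHS = 12, y in [5, 8]  -> 2 point(s)
  x = 12: RHS = 0, y in [0]  -> 1 point(s)
Affine points: 11. Add the point at infinity: total = 12.

#E(F_13) = 12


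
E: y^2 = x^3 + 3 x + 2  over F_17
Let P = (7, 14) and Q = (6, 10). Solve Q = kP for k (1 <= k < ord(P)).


Enumerate multiples of P until we hit Q = (6, 10):
  1P = (7, 14)
  2P = (16, 7)
  3P = (3, 15)
  4P = (6, 7)
  5P = (2, 4)
  6P = (12, 10)
  7P = (0, 11)
  8P = (14, 0)
  9P = (0, 6)
  10P = (12, 7)
  11P = (2, 13)
  12P = (6, 10)
Match found at i = 12.

k = 12


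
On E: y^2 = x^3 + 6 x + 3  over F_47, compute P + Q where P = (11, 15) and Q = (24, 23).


P != Q, so use the chord formula.
s = (y2 - y1) / (x2 - x1) = (8) / (13) mod 47 = 44
x3 = s^2 - x1 - x2 mod 47 = 44^2 - 11 - 24 = 21
y3 = s (x1 - x3) - y1 mod 47 = 44 * (11 - 21) - 15 = 15

P + Q = (21, 15)


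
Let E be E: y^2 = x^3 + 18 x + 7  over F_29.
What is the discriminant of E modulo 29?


4 a^3 + 27 b^2 = 4*18^3 + 27*7^2 = 23328 + 1323 = 24651
Delta = -16 * (24651) = -394416
Delta mod 29 = 13

Delta = 13 (mod 29)


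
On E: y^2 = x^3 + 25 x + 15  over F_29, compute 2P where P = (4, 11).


Doubling: s = (3 x1^2 + a) / (2 y1)
s = (3*4^2 + 25) / (2*11) mod 29 = 2
x3 = s^2 - 2 x1 mod 29 = 2^2 - 2*4 = 25
y3 = s (x1 - x3) - y1 mod 29 = 2 * (4 - 25) - 11 = 5

2P = (25, 5)


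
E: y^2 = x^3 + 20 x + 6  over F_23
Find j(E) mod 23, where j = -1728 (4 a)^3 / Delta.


Delta = -16(4 a^3 + 27 b^2) mod 23 = 22
-1728 * (4 a)^3 = -1728 * (4*20)^3 mod 23 = 9
j = 9 * 22^(-1) mod 23 = 14

j = 14 (mod 23)


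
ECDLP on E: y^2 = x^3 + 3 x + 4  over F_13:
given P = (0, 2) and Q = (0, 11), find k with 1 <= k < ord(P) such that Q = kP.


Enumerate multiples of P until we hit Q = (0, 11):
  1P = (0, 2)
  2P = (3, 12)
  3P = (11, 9)
  4P = (11, 4)
  5P = (3, 1)
  6P = (0, 11)
Match found at i = 6.

k = 6


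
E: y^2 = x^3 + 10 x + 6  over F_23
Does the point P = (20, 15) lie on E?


Check whether y^2 = x^3 + 10 x + 6 (mod 23) for (x, y) = (20, 15).
LHS: y^2 = 15^2 mod 23 = 18
RHS: x^3 + 10 x + 6 = 20^3 + 10*20 + 6 mod 23 = 18
LHS = RHS

Yes, on the curve


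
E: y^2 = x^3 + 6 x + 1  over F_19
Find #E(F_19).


For each x in F_19, count y with y^2 = x^3 + 6 x + 1 mod 19:
  x = 0: RHS = 1, y in [1, 18]  -> 2 point(s)
  x = 5: RHS = 4, y in [2, 17]  -> 2 point(s)
  x = 6: RHS = 6, y in [5, 14]  -> 2 point(s)
  x = 7: RHS = 6, y in [5, 14]  -> 2 point(s)
  x = 9: RHS = 5, y in [9, 10]  -> 2 point(s)
  x = 10: RHS = 16, y in [4, 15]  -> 2 point(s)
  x = 11: RHS = 11, y in [7, 12]  -> 2 point(s)
  x = 14: RHS = 17, y in [6, 13]  -> 2 point(s)
  x = 17: RHS = 0, y in [0]  -> 1 point(s)
Affine points: 17. Add the point at infinity: total = 18.

#E(F_19) = 18


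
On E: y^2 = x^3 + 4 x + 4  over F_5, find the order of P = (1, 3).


Compute successive multiples of P until we hit O:
  1P = (1, 3)
  2P = (2, 0)
  3P = (1, 2)
  4P = O

ord(P) = 4


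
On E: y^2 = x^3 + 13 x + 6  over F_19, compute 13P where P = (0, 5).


k = 13 = 1101_2 (binary, LSB first: 1011)
Double-and-add from P = (0, 5):
  bit 0 = 1: acc = O + (0, 5) = (0, 5)
  bit 1 = 0: acc unchanged = (0, 5)
  bit 2 = 1: acc = (0, 5) + (14, 5) = (5, 14)
  bit 3 = 1: acc = (5, 14) + (16, 4) = (15, 2)

13P = (15, 2)


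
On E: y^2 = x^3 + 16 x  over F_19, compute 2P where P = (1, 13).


Doubling: s = (3 x1^2 + a) / (2 y1)
s = (3*1^2 + 16) / (2*13) mod 19 = 0
x3 = s^2 - 2 x1 mod 19 = 0^2 - 2*1 = 17
y3 = s (x1 - x3) - y1 mod 19 = 0 * (1 - 17) - 13 = 6

2P = (17, 6)


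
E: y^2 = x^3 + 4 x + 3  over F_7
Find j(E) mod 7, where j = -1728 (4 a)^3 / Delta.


Delta = -16(4 a^3 + 27 b^2) mod 7 = 3
-1728 * (4 a)^3 = -1728 * (4*4)^3 mod 7 = 1
j = 1 * 3^(-1) mod 7 = 5

j = 5 (mod 7)


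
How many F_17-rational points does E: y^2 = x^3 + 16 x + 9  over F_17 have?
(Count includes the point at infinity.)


For each x in F_17, count y with y^2 = x^3 + 16 x + 9 mod 17:
  x = 0: RHS = 9, y in [3, 14]  -> 2 point(s)
  x = 1: RHS = 9, y in [3, 14]  -> 2 point(s)
  x = 2: RHS = 15, y in [7, 10]  -> 2 point(s)
  x = 3: RHS = 16, y in [4, 13]  -> 2 point(s)
  x = 4: RHS = 1, y in [1, 16]  -> 2 point(s)
  x = 6: RHS = 15, y in [7, 10]  -> 2 point(s)
  x = 9: RHS = 15, y in [7, 10]  -> 2 point(s)
  x = 10: RHS = 13, y in [8, 9]  -> 2 point(s)
  x = 12: RHS = 8, y in [5, 12]  -> 2 point(s)
  x = 13: RHS = 0, y in [0]  -> 1 point(s)
  x = 14: RHS = 2, y in [6, 11]  -> 2 point(s)
  x = 16: RHS = 9, y in [3, 14]  -> 2 point(s)
Affine points: 23. Add the point at infinity: total = 24.

#E(F_17) = 24


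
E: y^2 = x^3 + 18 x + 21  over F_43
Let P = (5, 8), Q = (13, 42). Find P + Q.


P != Q, so use the chord formula.
s = (y2 - y1) / (x2 - x1) = (34) / (8) mod 43 = 15
x3 = s^2 - x1 - x2 mod 43 = 15^2 - 5 - 13 = 35
y3 = s (x1 - x3) - y1 mod 43 = 15 * (5 - 35) - 8 = 15

P + Q = (35, 15)


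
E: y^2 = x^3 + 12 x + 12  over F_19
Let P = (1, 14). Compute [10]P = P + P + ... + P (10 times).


k = 10 = 1010_2 (binary, LSB first: 0101)
Double-and-add from P = (1, 14):
  bit 0 = 0: acc unchanged = O
  bit 1 = 1: acc = O + (5, 11) = (5, 11)
  bit 2 = 0: acc unchanged = (5, 11)
  bit 3 = 1: acc = (5, 11) + (2, 14) = (13, 16)

10P = (13, 16)


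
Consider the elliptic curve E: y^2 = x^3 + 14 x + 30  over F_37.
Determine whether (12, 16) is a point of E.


Check whether y^2 = x^3 + 14 x + 30 (mod 37) for (x, y) = (12, 16).
LHS: y^2 = 16^2 mod 37 = 34
RHS: x^3 + 14 x + 30 = 12^3 + 14*12 + 30 mod 37 = 2
LHS != RHS

No, not on the curve


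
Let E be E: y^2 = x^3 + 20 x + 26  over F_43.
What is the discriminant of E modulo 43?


4 a^3 + 27 b^2 = 4*20^3 + 27*26^2 = 32000 + 18252 = 50252
Delta = -16 * (50252) = -804032
Delta mod 43 = 25

Delta = 25 (mod 43)


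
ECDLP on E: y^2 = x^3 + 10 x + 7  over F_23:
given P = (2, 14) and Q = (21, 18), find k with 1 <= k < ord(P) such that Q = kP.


Enumerate multiples of P until we hit Q = (21, 18):
  1P = (2, 14)
  2P = (8, 1)
  3P = (3, 15)
  4P = (19, 15)
  5P = (18, 4)
  6P = (21, 18)
Match found at i = 6.

k = 6


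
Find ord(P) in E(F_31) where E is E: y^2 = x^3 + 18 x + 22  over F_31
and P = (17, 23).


Compute successive multiples of P until we hit O:
  1P = (17, 23)
  2P = (6, 6)
  3P = (15, 28)
  4P = (13, 29)
  5P = (11, 30)
  6P = (19, 0)
  7P = (11, 1)
  8P = (13, 2)
  ... (continuing to 12P)
  12P = O

ord(P) = 12


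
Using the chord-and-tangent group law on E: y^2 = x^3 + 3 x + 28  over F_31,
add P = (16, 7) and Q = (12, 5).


P != Q, so use the chord formula.
s = (y2 - y1) / (x2 - x1) = (29) / (27) mod 31 = 16
x3 = s^2 - x1 - x2 mod 31 = 16^2 - 16 - 12 = 11
y3 = s (x1 - x3) - y1 mod 31 = 16 * (16 - 11) - 7 = 11

P + Q = (11, 11)


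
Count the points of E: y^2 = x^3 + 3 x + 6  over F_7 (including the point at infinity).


For each x in F_7, count y with y^2 = x^3 + 3 x + 6 mod 7:
  x = 3: RHS = 0, y in [0]  -> 1 point(s)
  x = 6: RHS = 2, y in [3, 4]  -> 2 point(s)
Affine points: 3. Add the point at infinity: total = 4.

#E(F_7) = 4


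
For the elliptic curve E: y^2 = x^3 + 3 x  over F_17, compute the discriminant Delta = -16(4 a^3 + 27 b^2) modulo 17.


4 a^3 + 27 b^2 = 4*3^3 + 27*0^2 = 108 + 0 = 108
Delta = -16 * (108) = -1728
Delta mod 17 = 6

Delta = 6 (mod 17)


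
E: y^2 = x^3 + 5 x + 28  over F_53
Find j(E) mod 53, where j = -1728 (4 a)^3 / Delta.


Delta = -16(4 a^3 + 27 b^2) mod 53 = 38
-1728 * (4 a)^3 = -1728 * (4*5)^3 mod 53 = 43
j = 43 * 38^(-1) mod 53 = 36

j = 36 (mod 53)


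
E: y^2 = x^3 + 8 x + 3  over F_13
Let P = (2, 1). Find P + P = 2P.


Doubling: s = (3 x1^2 + a) / (2 y1)
s = (3*2^2 + 8) / (2*1) mod 13 = 10
x3 = s^2 - 2 x1 mod 13 = 10^2 - 2*2 = 5
y3 = s (x1 - x3) - y1 mod 13 = 10 * (2 - 5) - 1 = 8

2P = (5, 8)


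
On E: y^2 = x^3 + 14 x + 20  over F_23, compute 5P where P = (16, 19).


k = 5 = 101_2 (binary, LSB first: 101)
Double-and-add from P = (16, 19):
  bit 0 = 1: acc = O + (16, 19) = (16, 19)
  bit 1 = 0: acc unchanged = (16, 19)
  bit 2 = 1: acc = (16, 19) + (1, 14) = (1, 9)

5P = (1, 9)


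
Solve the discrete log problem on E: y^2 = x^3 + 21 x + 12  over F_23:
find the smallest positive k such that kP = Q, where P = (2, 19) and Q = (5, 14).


Enumerate multiples of P until we hit Q = (5, 14):
  1P = (2, 19)
  2P = (22, 6)
  3P = (5, 14)
Match found at i = 3.

k = 3


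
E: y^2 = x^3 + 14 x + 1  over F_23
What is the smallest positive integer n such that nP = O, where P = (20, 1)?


Compute successive multiples of P until we hit O:
  1P = (20, 1)
  2P = (18, 17)
  3P = (3, 1)
  4P = (0, 22)
  5P = (6, 5)
  6P = (6, 18)
  7P = (0, 1)
  8P = (3, 22)
  ... (continuing to 11P)
  11P = O

ord(P) = 11


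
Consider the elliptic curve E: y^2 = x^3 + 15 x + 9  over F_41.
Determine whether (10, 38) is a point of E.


Check whether y^2 = x^3 + 15 x + 9 (mod 41) for (x, y) = (10, 38).
LHS: y^2 = 38^2 mod 41 = 9
RHS: x^3 + 15 x + 9 = 10^3 + 15*10 + 9 mod 41 = 11
LHS != RHS

No, not on the curve


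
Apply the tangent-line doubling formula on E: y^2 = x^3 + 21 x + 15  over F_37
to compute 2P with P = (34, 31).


Doubling: s = (3 x1^2 + a) / (2 y1)
s = (3*34^2 + 21) / (2*31) mod 37 = 33
x3 = s^2 - 2 x1 mod 37 = 33^2 - 2*34 = 22
y3 = s (x1 - x3) - y1 mod 37 = 33 * (34 - 22) - 31 = 32

2P = (22, 32)


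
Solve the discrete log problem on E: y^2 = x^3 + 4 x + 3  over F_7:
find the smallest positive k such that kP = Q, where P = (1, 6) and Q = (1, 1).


Enumerate multiples of P until we hit Q = (1, 1):
  1P = (1, 6)
  2P = (5, 1)
  3P = (3, 0)
  4P = (5, 6)
  5P = (1, 1)
Match found at i = 5.

k = 5


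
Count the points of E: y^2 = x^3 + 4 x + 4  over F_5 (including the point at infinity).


For each x in F_5, count y with y^2 = x^3 + 4 x + 4 mod 5:
  x = 0: RHS = 4, y in [2, 3]  -> 2 point(s)
  x = 1: RHS = 4, y in [2, 3]  -> 2 point(s)
  x = 2: RHS = 0, y in [0]  -> 1 point(s)
  x = 4: RHS = 4, y in [2, 3]  -> 2 point(s)
Affine points: 7. Add the point at infinity: total = 8.

#E(F_5) = 8


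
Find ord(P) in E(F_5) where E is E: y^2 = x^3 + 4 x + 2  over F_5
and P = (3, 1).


Compute successive multiples of P until we hit O:
  1P = (3, 1)
  2P = (3, 4)
  3P = O

ord(P) = 3


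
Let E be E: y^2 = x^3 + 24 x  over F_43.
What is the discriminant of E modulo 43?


4 a^3 + 27 b^2 = 4*24^3 + 27*0^2 = 55296 + 0 = 55296
Delta = -16 * (55296) = -884736
Delta mod 43 = 32

Delta = 32 (mod 43)


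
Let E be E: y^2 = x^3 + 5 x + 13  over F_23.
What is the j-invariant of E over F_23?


Delta = -16(4 a^3 + 27 b^2) mod 23 = 21
-1728 * (4 a)^3 = -1728 * (4*5)^3 mod 23 = 12
j = 12 * 21^(-1) mod 23 = 17

j = 17 (mod 23)


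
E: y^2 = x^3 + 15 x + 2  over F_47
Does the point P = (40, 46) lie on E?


Check whether y^2 = x^3 + 15 x + 2 (mod 47) for (x, y) = (40, 46).
LHS: y^2 = 46^2 mod 47 = 1
RHS: x^3 + 15 x + 2 = 40^3 + 15*40 + 2 mod 47 = 24
LHS != RHS

No, not on the curve


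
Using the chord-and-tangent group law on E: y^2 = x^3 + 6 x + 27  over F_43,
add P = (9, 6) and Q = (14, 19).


P != Q, so use the chord formula.
s = (y2 - y1) / (x2 - x1) = (13) / (5) mod 43 = 37
x3 = s^2 - x1 - x2 mod 43 = 37^2 - 9 - 14 = 13
y3 = s (x1 - x3) - y1 mod 43 = 37 * (9 - 13) - 6 = 18

P + Q = (13, 18)


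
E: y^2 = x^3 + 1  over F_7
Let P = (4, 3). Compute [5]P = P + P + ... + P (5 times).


k = 5 = 101_2 (binary, LSB first: 101)
Double-and-add from P = (4, 3):
  bit 0 = 1: acc = O + (4, 3) = (4, 3)
  bit 1 = 0: acc unchanged = (4, 3)
  bit 2 = 1: acc = (4, 3) + (0, 6) = (4, 4)

5P = (4, 4)


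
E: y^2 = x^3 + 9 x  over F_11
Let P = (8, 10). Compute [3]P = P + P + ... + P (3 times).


k = 3 = 11_2 (binary, LSB first: 11)
Double-and-add from P = (8, 10):
  bit 0 = 1: acc = O + (8, 10) = (8, 10)
  bit 1 = 1: acc = (8, 10) + (0, 0) = (8, 1)

3P = (8, 1)


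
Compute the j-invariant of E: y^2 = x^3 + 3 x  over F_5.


Delta = -16(4 a^3 + 27 b^2) mod 5 = 2
-1728 * (4 a)^3 = -1728 * (4*3)^3 mod 5 = 1
j = 1 * 2^(-1) mod 5 = 3

j = 3 (mod 5)


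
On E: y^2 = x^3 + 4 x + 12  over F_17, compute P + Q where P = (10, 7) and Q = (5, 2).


P != Q, so use the chord formula.
s = (y2 - y1) / (x2 - x1) = (12) / (12) mod 17 = 1
x3 = s^2 - x1 - x2 mod 17 = 1^2 - 10 - 5 = 3
y3 = s (x1 - x3) - y1 mod 17 = 1 * (10 - 3) - 7 = 0

P + Q = (3, 0)


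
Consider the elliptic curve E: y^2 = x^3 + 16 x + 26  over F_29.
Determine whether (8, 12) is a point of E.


Check whether y^2 = x^3 + 16 x + 26 (mod 29) for (x, y) = (8, 12).
LHS: y^2 = 12^2 mod 29 = 28
RHS: x^3 + 16 x + 26 = 8^3 + 16*8 + 26 mod 29 = 28
LHS = RHS

Yes, on the curve


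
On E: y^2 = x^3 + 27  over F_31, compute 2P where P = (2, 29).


Doubling: s = (3 x1^2 + a) / (2 y1)
s = (3*2^2 + 0) / (2*29) mod 31 = 28
x3 = s^2 - 2 x1 mod 31 = 28^2 - 2*2 = 5
y3 = s (x1 - x3) - y1 mod 31 = 28 * (2 - 5) - 29 = 11

2P = (5, 11)


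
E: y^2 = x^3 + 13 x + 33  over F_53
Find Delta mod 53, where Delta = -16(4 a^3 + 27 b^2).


4 a^3 + 27 b^2 = 4*13^3 + 27*33^2 = 8788 + 29403 = 38191
Delta = -16 * (38191) = -611056
Delta mod 53 = 34

Delta = 34 (mod 53)


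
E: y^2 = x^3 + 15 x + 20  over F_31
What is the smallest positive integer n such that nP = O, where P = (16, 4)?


Compute successive multiples of P until we hit O:
  1P = (16, 4)
  2P = (0, 12)
  3P = (23, 15)
  4P = (28, 17)
  5P = (28, 14)
  6P = (23, 16)
  7P = (0, 19)
  8P = (16, 27)
  ... (continuing to 9P)
  9P = O

ord(P) = 9


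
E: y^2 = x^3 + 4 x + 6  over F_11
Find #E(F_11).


For each x in F_11, count y with y^2 = x^3 + 4 x + 6 mod 11:
  x = 1: RHS = 0, y in [0]  -> 1 point(s)
  x = 2: RHS = 0, y in [0]  -> 1 point(s)
  x = 3: RHS = 1, y in [1, 10]  -> 2 point(s)
  x = 4: RHS = 9, y in [3, 8]  -> 2 point(s)
  x = 6: RHS = 4, y in [2, 9]  -> 2 point(s)
  x = 7: RHS = 3, y in [5, 6]  -> 2 point(s)
  x = 8: RHS = 0, y in [0]  -> 1 point(s)
  x = 9: RHS = 1, y in [1, 10]  -> 2 point(s)
  x = 10: RHS = 1, y in [1, 10]  -> 2 point(s)
Affine points: 15. Add the point at infinity: total = 16.

#E(F_11) = 16


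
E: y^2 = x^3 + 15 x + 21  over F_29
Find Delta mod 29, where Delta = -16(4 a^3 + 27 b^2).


4 a^3 + 27 b^2 = 4*15^3 + 27*21^2 = 13500 + 11907 = 25407
Delta = -16 * (25407) = -406512
Delta mod 29 = 10

Delta = 10 (mod 29)


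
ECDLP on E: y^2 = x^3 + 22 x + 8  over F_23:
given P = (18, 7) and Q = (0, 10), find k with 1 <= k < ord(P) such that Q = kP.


Enumerate multiples of P until we hit Q = (0, 10):
  1P = (18, 7)
  2P = (14, 1)
  3P = (22, 10)
  4P = (8, 12)
  5P = (3, 20)
  6P = (5, 17)
  7P = (1, 10)
  8P = (10, 20)
  9P = (21, 18)
  10P = (0, 13)
  11P = (0, 10)
Match found at i = 11.

k = 11


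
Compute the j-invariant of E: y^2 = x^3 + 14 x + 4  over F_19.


Delta = -16(4 a^3 + 27 b^2) mod 19 = 5
-1728 * (4 a)^3 = -1728 * (4*14)^3 mod 19 = 18
j = 18 * 5^(-1) mod 19 = 15

j = 15 (mod 19)


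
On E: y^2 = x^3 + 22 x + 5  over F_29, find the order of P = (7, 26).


Compute successive multiples of P until we hit O:
  1P = (7, 26)
  2P = (2, 12)
  3P = (0, 11)
  4P = (26, 12)
  5P = (20, 8)
  6P = (1, 17)
  7P = (16, 4)
  8P = (22, 1)
  ... (continuing to 31P)
  31P = O

ord(P) = 31


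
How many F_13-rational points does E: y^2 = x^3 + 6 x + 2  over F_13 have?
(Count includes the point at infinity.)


For each x in F_13, count y with y^2 = x^3 + 6 x + 2 mod 13:
  x = 1: RHS = 9, y in [3, 10]  -> 2 point(s)
  x = 2: RHS = 9, y in [3, 10]  -> 2 point(s)
  x = 4: RHS = 12, y in [5, 8]  -> 2 point(s)
  x = 5: RHS = 1, y in [1, 12]  -> 2 point(s)
  x = 7: RHS = 10, y in [6, 7]  -> 2 point(s)
  x = 8: RHS = 3, y in [4, 9]  -> 2 point(s)
  x = 10: RHS = 9, y in [3, 10]  -> 2 point(s)
Affine points: 14. Add the point at infinity: total = 15.

#E(F_13) = 15


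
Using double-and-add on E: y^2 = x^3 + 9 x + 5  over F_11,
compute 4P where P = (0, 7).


k = 4 = 100_2 (binary, LSB first: 001)
Double-and-add from P = (0, 7):
  bit 0 = 0: acc unchanged = O
  bit 1 = 0: acc unchanged = O
  bit 2 = 1: acc = O + (7, 2) = (7, 2)

4P = (7, 2)


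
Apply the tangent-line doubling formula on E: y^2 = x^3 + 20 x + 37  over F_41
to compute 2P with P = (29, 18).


Doubling: s = (3 x1^2 + a) / (2 y1)
s = (3*29^2 + 20) / (2*18) mod 41 = 8
x3 = s^2 - 2 x1 mod 41 = 8^2 - 2*29 = 6
y3 = s (x1 - x3) - y1 mod 41 = 8 * (29 - 6) - 18 = 2

2P = (6, 2)


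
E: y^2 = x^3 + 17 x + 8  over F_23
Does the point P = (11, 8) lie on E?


Check whether y^2 = x^3 + 17 x + 8 (mod 23) for (x, y) = (11, 8).
LHS: y^2 = 8^2 mod 23 = 18
RHS: x^3 + 17 x + 8 = 11^3 + 17*11 + 8 mod 23 = 8
LHS != RHS

No, not on the curve


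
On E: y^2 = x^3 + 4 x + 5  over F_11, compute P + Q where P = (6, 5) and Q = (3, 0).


P != Q, so use the chord formula.
s = (y2 - y1) / (x2 - x1) = (6) / (8) mod 11 = 9
x3 = s^2 - x1 - x2 mod 11 = 9^2 - 6 - 3 = 6
y3 = s (x1 - x3) - y1 mod 11 = 9 * (6 - 6) - 5 = 6

P + Q = (6, 6)


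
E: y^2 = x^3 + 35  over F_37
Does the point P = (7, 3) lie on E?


Check whether y^2 = x^3 + 0 x + 35 (mod 37) for (x, y) = (7, 3).
LHS: y^2 = 3^2 mod 37 = 9
RHS: x^3 + 0 x + 35 = 7^3 + 0*7 + 35 mod 37 = 8
LHS != RHS

No, not on the curve


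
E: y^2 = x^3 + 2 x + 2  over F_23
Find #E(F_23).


For each x in F_23, count y with y^2 = x^3 + 2 x + 2 mod 23:
  x = 0: RHS = 2, y in [5, 18]  -> 2 point(s)
  x = 3: RHS = 12, y in [9, 14]  -> 2 point(s)
  x = 6: RHS = 0, y in [0]  -> 1 point(s)
  x = 8: RHS = 1, y in [1, 22]  -> 2 point(s)
  x = 9: RHS = 13, y in [6, 17]  -> 2 point(s)
  x = 12: RHS = 6, y in [11, 12]  -> 2 point(s)
  x = 15: RHS = 3, y in [7, 16]  -> 2 point(s)
  x = 16: RHS = 13, y in [6, 17]  -> 2 point(s)
  x = 17: RHS = 4, y in [2, 21]  -> 2 point(s)
  x = 21: RHS = 13, y in [6, 17]  -> 2 point(s)
Affine points: 19. Add the point at infinity: total = 20.

#E(F_23) = 20


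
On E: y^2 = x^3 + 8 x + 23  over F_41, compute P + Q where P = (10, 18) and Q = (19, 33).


P != Q, so use the chord formula.
s = (y2 - y1) / (x2 - x1) = (15) / (9) mod 41 = 29
x3 = s^2 - x1 - x2 mod 41 = 29^2 - 10 - 19 = 33
y3 = s (x1 - x3) - y1 mod 41 = 29 * (10 - 33) - 18 = 12

P + Q = (33, 12)


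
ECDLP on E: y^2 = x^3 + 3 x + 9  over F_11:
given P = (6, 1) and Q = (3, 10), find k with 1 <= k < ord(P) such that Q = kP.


Enumerate multiples of P until we hit Q = (3, 10):
  1P = (6, 1)
  2P = (2, 1)
  3P = (3, 10)
Match found at i = 3.

k = 3


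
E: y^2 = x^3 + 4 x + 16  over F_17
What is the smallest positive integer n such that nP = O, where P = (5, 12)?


Compute successive multiples of P until we hit O:
  1P = (5, 12)
  2P = (6, 1)
  3P = (8, 4)
  4P = (13, 15)
  5P = (1, 15)
  6P = (2, 7)
  7P = (9, 4)
  8P = (7, 9)
  ... (continuing to 24P)
  24P = O

ord(P) = 24
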